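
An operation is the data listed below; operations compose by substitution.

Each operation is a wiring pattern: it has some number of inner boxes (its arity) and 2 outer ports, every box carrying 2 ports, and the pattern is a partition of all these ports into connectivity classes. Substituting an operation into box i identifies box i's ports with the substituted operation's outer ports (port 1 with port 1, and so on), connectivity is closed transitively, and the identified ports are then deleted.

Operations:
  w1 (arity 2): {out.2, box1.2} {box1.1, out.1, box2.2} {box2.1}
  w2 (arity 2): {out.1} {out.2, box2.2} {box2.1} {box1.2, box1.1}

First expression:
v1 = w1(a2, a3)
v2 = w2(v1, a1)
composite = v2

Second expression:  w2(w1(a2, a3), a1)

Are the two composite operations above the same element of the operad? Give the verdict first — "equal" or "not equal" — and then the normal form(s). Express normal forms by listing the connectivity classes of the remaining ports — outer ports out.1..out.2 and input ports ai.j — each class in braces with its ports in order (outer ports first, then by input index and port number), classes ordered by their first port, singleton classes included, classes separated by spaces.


equal; both compose to {out.1} {out.2, a1.2} {a1.1} {a2.1, a2.2, a3.2} {a3.1}


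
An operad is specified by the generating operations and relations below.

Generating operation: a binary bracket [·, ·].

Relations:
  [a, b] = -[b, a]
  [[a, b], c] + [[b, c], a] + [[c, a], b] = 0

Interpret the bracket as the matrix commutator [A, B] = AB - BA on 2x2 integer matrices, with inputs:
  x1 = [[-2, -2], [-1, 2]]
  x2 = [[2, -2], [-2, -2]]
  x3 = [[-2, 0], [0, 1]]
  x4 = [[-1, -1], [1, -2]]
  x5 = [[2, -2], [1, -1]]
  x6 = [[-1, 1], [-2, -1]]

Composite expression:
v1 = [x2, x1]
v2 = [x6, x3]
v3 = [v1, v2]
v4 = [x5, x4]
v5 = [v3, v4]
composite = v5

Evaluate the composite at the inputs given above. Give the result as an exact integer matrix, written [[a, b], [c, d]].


[x2, x1] = [[-2, -16], [12, 2]]
[x6, x3] = [[0, 3], [6, 0]]
[[x2, x1], [x6, x3]] = [[-132, -12], [24, 132]]
[x5, x4] = [[-1, -1], [-2, 1]]
[[[x2, x1], [x6, x3]], [x5, x4]] = [[48, 240], [-576, -48]]

[[48, 240], [-576, -48]]


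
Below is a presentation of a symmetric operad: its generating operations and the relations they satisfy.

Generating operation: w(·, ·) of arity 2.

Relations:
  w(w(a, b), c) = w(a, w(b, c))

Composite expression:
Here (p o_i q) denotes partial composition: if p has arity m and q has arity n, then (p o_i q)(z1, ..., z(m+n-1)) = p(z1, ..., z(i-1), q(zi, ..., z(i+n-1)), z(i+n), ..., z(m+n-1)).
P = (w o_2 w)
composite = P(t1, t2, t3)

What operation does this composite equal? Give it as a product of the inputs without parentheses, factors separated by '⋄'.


t1 ⋄ t2 ⋄ t3

Every regrouping of w is equal, so read the t-inputs in written order.
w(t2, t3) linearizes to t2 ⋄ t3
w(t1, w(t2, t3)) linearizes to t1 ⋄ t2 ⋄ t3


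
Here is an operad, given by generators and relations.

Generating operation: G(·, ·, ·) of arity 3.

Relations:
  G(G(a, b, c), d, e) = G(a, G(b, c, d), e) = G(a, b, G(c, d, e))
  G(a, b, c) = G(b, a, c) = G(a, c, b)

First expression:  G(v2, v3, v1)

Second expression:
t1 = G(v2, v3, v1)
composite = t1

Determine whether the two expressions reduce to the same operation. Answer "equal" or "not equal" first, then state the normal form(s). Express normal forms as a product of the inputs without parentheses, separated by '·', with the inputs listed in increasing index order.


Reducing the first expression gives v1 · v2 · v3
Reducing the second expression gives v1 · v2 · v3
Both agree, so they are equal.

equal; both compose to v1 · v2 · v3


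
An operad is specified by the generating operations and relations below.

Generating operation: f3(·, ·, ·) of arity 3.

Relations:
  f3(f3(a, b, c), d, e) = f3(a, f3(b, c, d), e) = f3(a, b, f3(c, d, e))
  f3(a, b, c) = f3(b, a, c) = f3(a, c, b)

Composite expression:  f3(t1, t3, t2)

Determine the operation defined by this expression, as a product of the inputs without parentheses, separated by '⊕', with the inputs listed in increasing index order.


t1 ⊕ t2 ⊕ t3

Key point: f3 commutes, so take the t-inputs in any fixed order.
f3(t1, t3, t2) flattens to t1 ⊕ t3 ⊕ t2
rearranged into index order: t1 ⊕ t2 ⊕ t3


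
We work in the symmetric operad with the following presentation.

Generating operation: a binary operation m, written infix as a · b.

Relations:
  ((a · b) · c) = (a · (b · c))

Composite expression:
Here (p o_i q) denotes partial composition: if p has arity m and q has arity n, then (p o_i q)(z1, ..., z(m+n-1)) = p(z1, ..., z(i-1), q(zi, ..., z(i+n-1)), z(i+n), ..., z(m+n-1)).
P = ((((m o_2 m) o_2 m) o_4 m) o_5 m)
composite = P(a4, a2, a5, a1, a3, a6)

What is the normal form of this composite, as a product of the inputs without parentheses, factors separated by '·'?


a4 · a2 · a5 · a1 · a3 · a6

The m-tree's shape is irrelevant; the a-reading-order decides.
(a2 · a5) collapses to a2 · a5
(a3 · a6) collapses to a3 · a6
(a1 · (a3 · a6)) collapses to a1 · a3 · a6
((a2 · a5) · (a1 · (a3 · a6))) collapses to a2 · a5 · a1 · a3 · a6
(a4 · ((a2 · a5) · (a1 · (a3 · a6)))) collapses to a4 · a2 · a5 · a1 · a3 · a6


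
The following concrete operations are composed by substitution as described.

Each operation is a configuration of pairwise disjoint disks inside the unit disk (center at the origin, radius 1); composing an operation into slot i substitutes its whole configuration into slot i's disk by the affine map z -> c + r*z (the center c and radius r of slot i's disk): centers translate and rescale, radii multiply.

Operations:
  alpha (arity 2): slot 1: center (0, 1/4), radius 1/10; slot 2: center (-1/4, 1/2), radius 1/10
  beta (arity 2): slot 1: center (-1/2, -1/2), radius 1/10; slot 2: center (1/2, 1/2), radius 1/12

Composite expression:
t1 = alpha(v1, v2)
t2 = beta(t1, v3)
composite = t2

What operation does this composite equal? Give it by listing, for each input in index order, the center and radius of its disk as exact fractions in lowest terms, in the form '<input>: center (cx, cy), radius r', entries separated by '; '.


v1: center (-1/2, -19/40), radius 1/100; v2: center (-21/40, -9/20), radius 1/100; v3: center (1/2, 1/2), radius 1/12


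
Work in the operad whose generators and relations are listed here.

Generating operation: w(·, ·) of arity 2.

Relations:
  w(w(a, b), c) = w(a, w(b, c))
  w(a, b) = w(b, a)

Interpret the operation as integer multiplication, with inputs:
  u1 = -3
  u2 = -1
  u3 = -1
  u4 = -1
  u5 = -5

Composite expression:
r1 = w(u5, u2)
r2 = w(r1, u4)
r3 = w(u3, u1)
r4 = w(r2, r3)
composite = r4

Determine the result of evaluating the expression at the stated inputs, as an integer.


w(u5, u2) = 5
w(w(u5, u2), u4) = -5
w(u3, u1) = 3
w(w(w(u5, u2), u4), w(u3, u1)) = -15

-15


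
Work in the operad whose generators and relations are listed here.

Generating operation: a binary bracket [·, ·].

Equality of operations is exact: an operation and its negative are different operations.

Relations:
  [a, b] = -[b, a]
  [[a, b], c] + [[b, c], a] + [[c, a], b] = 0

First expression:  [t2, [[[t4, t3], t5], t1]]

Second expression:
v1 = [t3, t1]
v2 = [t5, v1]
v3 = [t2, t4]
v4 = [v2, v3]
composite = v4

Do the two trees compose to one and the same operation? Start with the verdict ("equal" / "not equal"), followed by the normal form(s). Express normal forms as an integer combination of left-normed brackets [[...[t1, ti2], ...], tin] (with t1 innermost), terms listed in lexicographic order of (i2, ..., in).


not equal; the first gives -[[[[t1, t3], t4], t5], t2] + [[[[t1, t4], t3], t5], t2] + [[[[t1, t5], t3], t4], t2] - [[[[t1, t5], t4], t3], t2] and the second [[[[t1, t3], t5], t2], t4] - [[[[t1, t3], t5], t4], t2]

The first composite normalizes to -[[[[t1, t3], t4], t5], t2] + [[[[t1, t4], t3], t5], t2] + [[[[t1, t5], t3], t4], t2] - [[[[t1, t5], t4], t3], t2]
The second composite normalizes to [[[[t1, t3], t5], t2], t4] - [[[[t1, t3], t5], t4], t2]
Different reductions; not equal.


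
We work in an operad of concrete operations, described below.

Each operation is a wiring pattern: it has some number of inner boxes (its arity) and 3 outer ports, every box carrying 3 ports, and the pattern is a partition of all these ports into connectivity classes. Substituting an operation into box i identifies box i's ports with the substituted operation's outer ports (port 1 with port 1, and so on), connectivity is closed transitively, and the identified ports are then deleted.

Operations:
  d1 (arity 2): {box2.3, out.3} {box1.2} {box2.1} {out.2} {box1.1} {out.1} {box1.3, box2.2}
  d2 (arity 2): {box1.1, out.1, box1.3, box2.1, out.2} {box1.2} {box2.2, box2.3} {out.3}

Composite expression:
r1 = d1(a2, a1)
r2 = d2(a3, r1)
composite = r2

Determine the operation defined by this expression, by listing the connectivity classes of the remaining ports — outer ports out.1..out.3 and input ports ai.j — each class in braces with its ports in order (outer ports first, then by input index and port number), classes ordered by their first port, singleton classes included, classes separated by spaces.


After gluing at d2, chains via deleted ports link the a-ports.
after d1, the pattern on (a2, a1) reads {out.1} {out.2} {out.3, a1.3} {a1.1} {a1.2, a2.3} {a2.1} {a2.2} (out.j = its outer ports)
after d2, the pattern on (a3, a2, a1) reads {out.1, out.2, a3.1, a3.3} {out.3} {a1.1} {a1.2, a2.3} {a1.3} {a2.1} {a2.2} {a3.2} (out.j = its outer ports)

{out.1, out.2, a3.1, a3.3} {out.3} {a1.1} {a1.2, a2.3} {a1.3} {a2.1} {a2.2} {a3.2}


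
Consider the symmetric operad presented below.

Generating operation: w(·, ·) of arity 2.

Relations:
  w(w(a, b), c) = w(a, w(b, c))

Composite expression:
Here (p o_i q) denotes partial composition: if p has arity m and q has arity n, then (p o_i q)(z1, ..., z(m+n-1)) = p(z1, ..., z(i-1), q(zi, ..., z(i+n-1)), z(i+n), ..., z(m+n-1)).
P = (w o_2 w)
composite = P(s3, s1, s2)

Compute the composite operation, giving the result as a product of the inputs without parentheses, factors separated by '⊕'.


s3 ⊕ s1 ⊕ s2


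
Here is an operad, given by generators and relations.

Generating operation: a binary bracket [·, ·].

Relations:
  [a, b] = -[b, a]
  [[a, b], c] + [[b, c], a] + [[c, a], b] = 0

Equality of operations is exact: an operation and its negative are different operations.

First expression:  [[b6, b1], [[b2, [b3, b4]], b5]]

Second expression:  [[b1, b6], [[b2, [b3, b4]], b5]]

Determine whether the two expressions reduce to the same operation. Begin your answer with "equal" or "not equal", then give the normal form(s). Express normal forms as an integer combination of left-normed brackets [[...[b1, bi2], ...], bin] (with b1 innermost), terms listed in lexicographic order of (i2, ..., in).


Normal form of the first expression: -[[[[[b1, b6], b2], b3], b4], b5] + [[[[[b1, b6], b2], b4], b3], b5] + [[[[[b1, b6], b3], b4], b2], b5] - [[[[[b1, b6], b4], b3], b2], b5] + [[[[[b1, b6], b5], b2], b3], b4] - [[[[[b1, b6], b5], b2], b4], b3] - [[[[[b1, b6], b5], b3], b4], b2] + [[[[[b1, b6], b5], b4], b3], b2]
Normal form of the second expression: [[[[[b1, b6], b2], b3], b4], b5] - [[[[[b1, b6], b2], b4], b3], b5] - [[[[[b1, b6], b3], b4], b2], b5] + [[[[[b1, b6], b4], b3], b2], b5] - [[[[[b1, b6], b5], b2], b3], b4] + [[[[[b1, b6], b5], b2], b4], b3] + [[[[[b1, b6], b5], b3], b4], b2] - [[[[[b1, b6], b5], b4], b3], b2]
The forms do not match — not equal.

not equal — first -[[[[[b1, b6], b2], b3], b4], b5] + [[[[[b1, b6], b2], b4], b3], b5] + [[[[[b1, b6], b3], b4], b2], b5] - [[[[[b1, b6], b4], b3], b2], b5] + [[[[[b1, b6], b5], b2], b3], b4] - [[[[[b1, b6], b5], b2], b4], b3] - [[[[[b1, b6], b5], b3], b4], b2] + [[[[[b1, b6], b5], b4], b3], b2], second [[[[[b1, b6], b2], b3], b4], b5] - [[[[[b1, b6], b2], b4], b3], b5] - [[[[[b1, b6], b3], b4], b2], b5] + [[[[[b1, b6], b4], b3], b2], b5] - [[[[[b1, b6], b5], b2], b3], b4] + [[[[[b1, b6], b5], b2], b4], b3] + [[[[[b1, b6], b5], b3], b4], b2] - [[[[[b1, b6], b5], b4], b3], b2]


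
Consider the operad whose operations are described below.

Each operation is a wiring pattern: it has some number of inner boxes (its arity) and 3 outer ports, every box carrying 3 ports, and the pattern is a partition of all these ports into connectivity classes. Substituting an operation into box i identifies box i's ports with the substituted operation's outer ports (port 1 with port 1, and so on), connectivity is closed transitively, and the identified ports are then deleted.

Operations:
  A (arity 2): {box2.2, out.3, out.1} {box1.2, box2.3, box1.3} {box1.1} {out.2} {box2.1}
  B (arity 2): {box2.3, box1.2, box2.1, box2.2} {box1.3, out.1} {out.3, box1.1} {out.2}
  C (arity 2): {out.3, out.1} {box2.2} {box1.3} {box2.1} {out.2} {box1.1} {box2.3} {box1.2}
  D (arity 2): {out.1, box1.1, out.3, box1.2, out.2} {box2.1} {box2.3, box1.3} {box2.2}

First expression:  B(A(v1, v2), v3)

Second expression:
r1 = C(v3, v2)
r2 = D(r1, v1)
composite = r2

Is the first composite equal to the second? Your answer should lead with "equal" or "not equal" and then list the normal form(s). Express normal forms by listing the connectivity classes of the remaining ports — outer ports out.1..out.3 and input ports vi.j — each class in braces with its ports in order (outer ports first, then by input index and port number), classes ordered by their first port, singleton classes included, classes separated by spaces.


not equal — first {out.1, out.3, v2.2} {out.2} {v1.1} {v1.2, v1.3, v2.3} {v2.1} {v3.1, v3.2, v3.3}, second {out.1, out.2, out.3, v1.3} {v1.1} {v1.2} {v2.1} {v2.2} {v2.3} {v3.1} {v3.2} {v3.3}


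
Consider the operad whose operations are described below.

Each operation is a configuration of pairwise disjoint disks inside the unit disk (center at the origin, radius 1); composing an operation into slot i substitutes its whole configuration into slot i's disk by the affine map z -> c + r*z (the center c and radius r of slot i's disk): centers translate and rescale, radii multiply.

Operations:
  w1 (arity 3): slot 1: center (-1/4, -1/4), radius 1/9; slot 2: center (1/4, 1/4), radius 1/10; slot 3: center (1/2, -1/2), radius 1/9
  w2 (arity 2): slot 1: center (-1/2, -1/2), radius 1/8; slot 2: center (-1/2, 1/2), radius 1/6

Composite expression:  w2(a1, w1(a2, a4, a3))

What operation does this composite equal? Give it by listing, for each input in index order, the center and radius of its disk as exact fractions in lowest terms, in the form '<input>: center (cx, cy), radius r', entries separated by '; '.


a1: center (-1/2, -1/2), radius 1/8; a2: center (-13/24, 11/24), radius 1/54; a3: center (-5/12, 5/12), radius 1/54; a4: center (-11/24, 13/24), radius 1/60


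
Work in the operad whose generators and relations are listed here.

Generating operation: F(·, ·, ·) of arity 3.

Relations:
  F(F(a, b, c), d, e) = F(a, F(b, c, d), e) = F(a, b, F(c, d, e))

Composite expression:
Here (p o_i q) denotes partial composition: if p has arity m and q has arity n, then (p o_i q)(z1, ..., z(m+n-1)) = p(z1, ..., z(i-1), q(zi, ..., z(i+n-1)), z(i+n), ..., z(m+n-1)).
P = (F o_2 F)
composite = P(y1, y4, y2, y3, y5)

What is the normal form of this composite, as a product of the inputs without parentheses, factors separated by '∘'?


Key point: F is associative — brackets drop, the y-order remains.
F(y4, y2, y3) linearizes to y4 ∘ y2 ∘ y3
F(y1, F(y4, y2, y3), y5) linearizes to y1 ∘ y4 ∘ y2 ∘ y3 ∘ y5

y1 ∘ y4 ∘ y2 ∘ y3 ∘ y5


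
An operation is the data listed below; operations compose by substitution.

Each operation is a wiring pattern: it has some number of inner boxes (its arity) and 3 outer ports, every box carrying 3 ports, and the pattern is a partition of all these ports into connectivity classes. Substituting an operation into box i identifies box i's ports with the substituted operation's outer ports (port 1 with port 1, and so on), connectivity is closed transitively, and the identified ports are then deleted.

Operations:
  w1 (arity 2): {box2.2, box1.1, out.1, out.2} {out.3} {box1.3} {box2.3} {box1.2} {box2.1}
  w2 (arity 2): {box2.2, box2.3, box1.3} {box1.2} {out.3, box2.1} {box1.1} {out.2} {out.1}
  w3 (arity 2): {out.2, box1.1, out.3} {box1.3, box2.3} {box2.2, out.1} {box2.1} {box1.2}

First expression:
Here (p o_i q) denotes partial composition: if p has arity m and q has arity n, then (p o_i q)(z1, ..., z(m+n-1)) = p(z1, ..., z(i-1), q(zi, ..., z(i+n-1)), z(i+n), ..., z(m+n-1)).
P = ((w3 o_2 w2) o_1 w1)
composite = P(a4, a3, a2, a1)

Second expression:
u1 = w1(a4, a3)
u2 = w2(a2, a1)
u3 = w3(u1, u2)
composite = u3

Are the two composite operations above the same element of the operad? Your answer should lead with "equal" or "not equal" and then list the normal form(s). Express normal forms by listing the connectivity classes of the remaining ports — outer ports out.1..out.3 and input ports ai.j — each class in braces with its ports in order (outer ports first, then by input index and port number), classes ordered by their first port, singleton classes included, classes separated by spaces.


The first composite normalizes to {out.1} {out.2, out.3, a3.2, a4.1} {a1.1} {a1.2, a1.3, a2.3} {a2.1} {a2.2} {a3.1} {a3.3} {a4.2} {a4.3}
The second composite normalizes to {out.1} {out.2, out.3, a3.2, a4.1} {a1.1} {a1.2, a1.3, a2.3} {a2.1} {a2.2} {a3.1} {a3.3} {a4.2} {a4.3}
One common form — equal.

equal: each reduces to {out.1} {out.2, out.3, a3.2, a4.1} {a1.1} {a1.2, a1.3, a2.3} {a2.1} {a2.2} {a3.1} {a3.3} {a4.2} {a4.3}


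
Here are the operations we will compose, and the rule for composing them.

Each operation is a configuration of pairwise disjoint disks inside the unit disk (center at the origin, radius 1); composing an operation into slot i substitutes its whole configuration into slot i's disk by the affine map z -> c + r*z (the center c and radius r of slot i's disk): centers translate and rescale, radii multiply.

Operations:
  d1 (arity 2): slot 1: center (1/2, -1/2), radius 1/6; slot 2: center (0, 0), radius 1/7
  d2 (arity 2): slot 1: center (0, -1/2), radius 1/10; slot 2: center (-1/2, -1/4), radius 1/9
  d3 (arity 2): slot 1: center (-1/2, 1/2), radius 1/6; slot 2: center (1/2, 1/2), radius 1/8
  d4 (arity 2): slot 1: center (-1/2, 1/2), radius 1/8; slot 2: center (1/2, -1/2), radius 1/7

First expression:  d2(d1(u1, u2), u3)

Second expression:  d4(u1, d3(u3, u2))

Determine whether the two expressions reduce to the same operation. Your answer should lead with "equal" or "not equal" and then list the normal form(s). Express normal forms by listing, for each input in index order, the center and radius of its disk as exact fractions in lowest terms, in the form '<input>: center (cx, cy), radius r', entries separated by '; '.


not equal — first u1: center (1/20, -11/20), radius 1/60; u2: center (0, -1/2), radius 1/70; u3: center (-1/2, -1/4), radius 1/9, second u1: center (-1/2, 1/2), radius 1/8; u2: center (4/7, -3/7), radius 1/56; u3: center (3/7, -3/7), radius 1/42

Reducing the first expression gives u1: center (1/20, -11/20), radius 1/60; u2: center (0, -1/2), radius 1/70; u3: center (-1/2, -1/4), radius 1/9
Reducing the second expression gives u1: center (-1/2, 1/2), radius 1/8; u2: center (4/7, -3/7), radius 1/56; u3: center (3/7, -3/7), radius 1/42
They disagree, so not equal.


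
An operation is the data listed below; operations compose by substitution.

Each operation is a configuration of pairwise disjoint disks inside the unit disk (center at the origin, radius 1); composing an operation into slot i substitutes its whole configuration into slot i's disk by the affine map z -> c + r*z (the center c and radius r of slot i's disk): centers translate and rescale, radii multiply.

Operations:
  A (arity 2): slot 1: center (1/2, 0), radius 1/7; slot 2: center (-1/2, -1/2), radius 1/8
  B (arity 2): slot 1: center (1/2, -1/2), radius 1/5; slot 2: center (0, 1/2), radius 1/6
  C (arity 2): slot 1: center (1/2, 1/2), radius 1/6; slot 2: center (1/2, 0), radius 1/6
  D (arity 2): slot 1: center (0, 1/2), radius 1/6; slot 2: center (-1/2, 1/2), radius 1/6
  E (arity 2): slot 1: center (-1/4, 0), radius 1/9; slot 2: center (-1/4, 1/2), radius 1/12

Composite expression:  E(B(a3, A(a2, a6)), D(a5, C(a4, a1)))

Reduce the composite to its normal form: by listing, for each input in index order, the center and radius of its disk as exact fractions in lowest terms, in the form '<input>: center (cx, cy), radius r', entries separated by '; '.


a1: center (-41/144, 13/24), radius 1/432; a2: center (-13/54, 1/18), radius 1/378; a3: center (-7/36, -1/18), radius 1/45; a4: center (-41/144, 79/144), radius 1/432; a5: center (-1/4, 13/24), radius 1/72; a6: center (-7/27, 5/108), radius 1/432


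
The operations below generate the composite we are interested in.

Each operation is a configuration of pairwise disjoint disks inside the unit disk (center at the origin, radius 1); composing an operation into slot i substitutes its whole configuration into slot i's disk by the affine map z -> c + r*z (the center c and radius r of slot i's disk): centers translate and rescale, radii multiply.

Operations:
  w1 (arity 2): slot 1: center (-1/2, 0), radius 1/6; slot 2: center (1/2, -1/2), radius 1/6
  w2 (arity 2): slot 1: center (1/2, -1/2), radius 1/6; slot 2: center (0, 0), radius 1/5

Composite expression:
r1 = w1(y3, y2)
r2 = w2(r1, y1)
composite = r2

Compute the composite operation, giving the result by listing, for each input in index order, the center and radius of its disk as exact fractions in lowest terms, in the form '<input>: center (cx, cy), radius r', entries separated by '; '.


Follow each y-input down from w2: c' goes to c + r*c', radius to r*r'.
y3: after 2 affine steps, its disk has center (5/12, -1/2), radius 1/36
y2: after 2 affine steps, its disk has center (7/12, -7/12), radius 1/36
y1: after 1 affine step, its disk has center (0, 0), radius 1/5

y1: center (0, 0), radius 1/5; y2: center (7/12, -7/12), radius 1/36; y3: center (5/12, -1/2), radius 1/36


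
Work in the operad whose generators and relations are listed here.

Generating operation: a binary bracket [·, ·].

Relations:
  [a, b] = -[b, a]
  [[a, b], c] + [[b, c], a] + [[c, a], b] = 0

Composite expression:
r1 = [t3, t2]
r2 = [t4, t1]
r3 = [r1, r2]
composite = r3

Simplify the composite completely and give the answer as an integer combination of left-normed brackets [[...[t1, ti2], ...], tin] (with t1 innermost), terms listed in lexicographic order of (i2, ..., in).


-[[[t1, t4], t2], t3] + [[[t1, t4], t3], t2]


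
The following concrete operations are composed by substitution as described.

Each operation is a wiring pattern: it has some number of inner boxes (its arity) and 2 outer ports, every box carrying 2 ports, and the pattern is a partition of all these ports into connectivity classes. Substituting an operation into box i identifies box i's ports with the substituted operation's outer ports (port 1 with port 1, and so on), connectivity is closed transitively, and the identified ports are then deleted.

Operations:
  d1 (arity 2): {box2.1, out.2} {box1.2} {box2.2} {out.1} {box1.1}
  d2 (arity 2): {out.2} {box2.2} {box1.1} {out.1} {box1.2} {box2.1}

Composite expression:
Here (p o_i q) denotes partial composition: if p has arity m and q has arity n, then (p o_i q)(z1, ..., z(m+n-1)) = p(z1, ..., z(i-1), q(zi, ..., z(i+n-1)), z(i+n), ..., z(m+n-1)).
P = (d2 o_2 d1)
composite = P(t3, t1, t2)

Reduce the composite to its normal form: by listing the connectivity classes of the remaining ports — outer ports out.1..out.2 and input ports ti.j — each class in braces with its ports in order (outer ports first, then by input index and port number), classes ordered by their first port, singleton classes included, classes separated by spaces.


Reachability decides: close wires over d2-identified ports.
composing d1 on (t1, t2), with out.j its own outer ports: {out.1} {out.2, t2.1} {t1.1} {t1.2} {t2.2}
composing d2 on (t3, t1, t2), with out.j its own outer ports: {out.1} {out.2} {t1.1} {t1.2} {t2.1} {t2.2} {t3.1} {t3.2}

{out.1} {out.2} {t1.1} {t1.2} {t2.1} {t2.2} {t3.1} {t3.2}


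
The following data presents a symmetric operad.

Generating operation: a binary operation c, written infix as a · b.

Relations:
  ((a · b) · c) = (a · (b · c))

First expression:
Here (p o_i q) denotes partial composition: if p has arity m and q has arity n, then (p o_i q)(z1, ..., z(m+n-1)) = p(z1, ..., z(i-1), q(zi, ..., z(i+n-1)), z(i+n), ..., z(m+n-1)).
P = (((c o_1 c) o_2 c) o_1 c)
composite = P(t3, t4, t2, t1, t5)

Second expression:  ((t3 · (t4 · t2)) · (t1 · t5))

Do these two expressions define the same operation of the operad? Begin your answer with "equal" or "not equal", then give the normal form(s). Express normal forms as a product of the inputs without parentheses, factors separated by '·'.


equal: each reduces to t3 · t4 · t2 · t1 · t5

Reducing the first expression gives t3 · t4 · t2 · t1 · t5
Reducing the second expression gives t3 · t4 · t2 · t1 · t5
One common form — equal.


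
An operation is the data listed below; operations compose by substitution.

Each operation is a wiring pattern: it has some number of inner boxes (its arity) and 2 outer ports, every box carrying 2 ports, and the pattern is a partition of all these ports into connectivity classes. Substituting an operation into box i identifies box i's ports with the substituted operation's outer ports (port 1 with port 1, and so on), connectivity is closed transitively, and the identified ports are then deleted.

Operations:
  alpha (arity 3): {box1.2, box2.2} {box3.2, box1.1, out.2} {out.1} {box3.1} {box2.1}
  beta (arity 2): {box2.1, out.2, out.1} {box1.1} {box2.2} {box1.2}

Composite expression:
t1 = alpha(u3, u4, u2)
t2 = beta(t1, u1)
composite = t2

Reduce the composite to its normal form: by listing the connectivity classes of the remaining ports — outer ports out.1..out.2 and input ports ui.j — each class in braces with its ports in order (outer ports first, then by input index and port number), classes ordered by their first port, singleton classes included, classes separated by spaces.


Reachability decides: close wires over beta-identified ports.
stage alpha: inputs (u3, u4, u2), connectivity {out.1} {out.2, u2.2, u3.1} {u2.1} {u3.2, u4.2} {u4.1}, out.j its boundary
stage beta: inputs (u3, u4, u2, u1), connectivity {out.1, out.2, u1.1} {u1.2} {u2.1} {u2.2, u3.1} {u3.2, u4.2} {u4.1}, out.j its boundary

{out.1, out.2, u1.1} {u1.2} {u2.1} {u2.2, u3.1} {u3.2, u4.2} {u4.1}


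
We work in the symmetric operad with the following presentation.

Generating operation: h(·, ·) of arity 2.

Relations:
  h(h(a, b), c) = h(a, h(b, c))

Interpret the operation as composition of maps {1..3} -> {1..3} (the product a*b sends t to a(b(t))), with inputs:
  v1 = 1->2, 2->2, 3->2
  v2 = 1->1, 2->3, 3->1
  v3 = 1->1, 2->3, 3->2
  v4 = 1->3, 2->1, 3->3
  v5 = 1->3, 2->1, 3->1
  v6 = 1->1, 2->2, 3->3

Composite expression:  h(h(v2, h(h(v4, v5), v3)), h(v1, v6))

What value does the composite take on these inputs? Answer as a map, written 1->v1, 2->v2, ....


1->1, 2->1, 3->1

h(v4, v5) = 1->3, 2->3, 3->3
h(h(v4, v5), v3) = 1->3, 2->3, 3->3
h(v2, h(h(v4, v5), v3)) = 1->1, 2->1, 3->1
h(v1, v6) = 1->2, 2->2, 3->2
h(h(v2, h(h(v4, v5), v3)), h(v1, v6)) = 1->1, 2->1, 3->1


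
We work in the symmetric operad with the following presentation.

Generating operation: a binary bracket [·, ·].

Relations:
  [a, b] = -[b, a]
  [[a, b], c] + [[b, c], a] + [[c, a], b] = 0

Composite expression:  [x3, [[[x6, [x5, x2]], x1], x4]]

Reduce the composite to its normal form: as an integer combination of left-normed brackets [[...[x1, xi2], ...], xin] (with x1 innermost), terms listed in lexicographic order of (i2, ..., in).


[[[[[x1, x2], x5], x6], x4], x3] - [[[[[x1, x5], x2], x6], x4], x3] - [[[[[x1, x6], x2], x5], x4], x3] + [[[[[x1, x6], x5], x2], x4], x3]

Expand each bracket as ab - ba; the x1-initial words give the coefficients.
Composite bracket: [x3, [[[x6, [x5, x2]], x1], x4]]
The bracket unfolds into 32 signed words via [a, b] = ab - ba (2^5 = 32).
Words beginning with x1 determine it all:
  the word x1x2x5x6x4x3 carries sign +1 and contributes +[[[[[x1, x2], x5], x6], x4], x3]
  the word x1x5x2x6x4x3 carries sign -1 and contributes -[[[[[x1, x5], x2], x6], x4], x3]
  the word x1x6x2x5x4x3 carries sign -1 and contributes -[[[[[x1, x6], x2], x5], x4], x3]
  the word x1x6x5x2x4x3 carries sign +1 and contributes +[[[[[x1, x6], x5], x2], x4], x3]


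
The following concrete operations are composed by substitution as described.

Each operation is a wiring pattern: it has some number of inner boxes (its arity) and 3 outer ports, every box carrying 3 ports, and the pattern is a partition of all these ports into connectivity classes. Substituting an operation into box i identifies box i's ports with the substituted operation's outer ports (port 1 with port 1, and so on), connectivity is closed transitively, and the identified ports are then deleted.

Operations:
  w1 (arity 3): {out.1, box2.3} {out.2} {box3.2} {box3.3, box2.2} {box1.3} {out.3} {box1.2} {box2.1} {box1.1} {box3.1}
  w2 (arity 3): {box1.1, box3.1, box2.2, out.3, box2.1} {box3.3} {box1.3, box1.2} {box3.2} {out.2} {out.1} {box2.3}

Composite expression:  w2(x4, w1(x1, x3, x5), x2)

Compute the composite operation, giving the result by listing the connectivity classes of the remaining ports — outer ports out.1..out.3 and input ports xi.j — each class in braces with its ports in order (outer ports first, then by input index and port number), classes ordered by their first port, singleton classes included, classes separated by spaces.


{out.1} {out.2} {out.3, x2.1, x3.3, x4.1} {x1.1} {x1.2} {x1.3} {x2.2} {x2.3} {x3.1} {x3.2, x5.3} {x4.2, x4.3} {x5.1} {x5.2}

Treat the ports identified at w2 as solder joints: merge, then drop.
after w1, the pattern on (x1, x3, x5) reads {out.1, x3.3} {out.2} {out.3} {x1.1} {x1.2} {x1.3} {x3.1} {x3.2, x5.3} {x5.1} {x5.2} (out.j = its outer ports)
after w2, the pattern on (x4, x1, x3, x5, x2) reads {out.1} {out.2} {out.3, x2.1, x3.3, x4.1} {x1.1} {x1.2} {x1.3} {x2.2} {x2.3} {x3.1} {x3.2, x5.3} {x4.2, x4.3} {x5.1} {x5.2} (out.j = its outer ports)


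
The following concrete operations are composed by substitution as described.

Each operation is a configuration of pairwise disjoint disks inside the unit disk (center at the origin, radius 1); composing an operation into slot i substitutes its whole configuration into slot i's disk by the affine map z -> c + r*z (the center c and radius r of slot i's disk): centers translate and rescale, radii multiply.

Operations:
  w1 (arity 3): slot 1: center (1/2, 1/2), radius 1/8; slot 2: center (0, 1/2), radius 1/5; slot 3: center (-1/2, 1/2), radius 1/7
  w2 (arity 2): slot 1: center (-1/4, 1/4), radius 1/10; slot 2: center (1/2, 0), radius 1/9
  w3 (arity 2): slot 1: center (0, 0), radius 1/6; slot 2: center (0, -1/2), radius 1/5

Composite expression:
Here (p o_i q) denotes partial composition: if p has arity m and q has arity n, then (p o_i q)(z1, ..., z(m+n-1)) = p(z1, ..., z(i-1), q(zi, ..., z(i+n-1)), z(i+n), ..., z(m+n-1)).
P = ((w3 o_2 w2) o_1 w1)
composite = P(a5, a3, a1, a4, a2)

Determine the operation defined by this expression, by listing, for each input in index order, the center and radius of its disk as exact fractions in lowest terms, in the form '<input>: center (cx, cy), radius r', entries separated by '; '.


a1: center (-1/12, 1/12), radius 1/42; a2: center (1/10, -1/2), radius 1/45; a3: center (0, 1/12), radius 1/30; a4: center (-1/20, -9/20), radius 1/50; a5: center (1/12, 1/12), radius 1/48

Below w3, radii multiply path by path; the a-disk centers shift.
input a5: applying the 2 nested substitutions gives center (1/12, 1/12), radius 1/48
input a3: applying the 2 nested substitutions gives center (0, 1/12), radius 1/30
input a1: applying the 2 nested substitutions gives center (-1/12, 1/12), radius 1/42
input a4: applying the 2 nested substitutions gives center (-1/20, -9/20), radius 1/50
input a2: applying the 2 nested substitutions gives center (1/10, -1/2), radius 1/45


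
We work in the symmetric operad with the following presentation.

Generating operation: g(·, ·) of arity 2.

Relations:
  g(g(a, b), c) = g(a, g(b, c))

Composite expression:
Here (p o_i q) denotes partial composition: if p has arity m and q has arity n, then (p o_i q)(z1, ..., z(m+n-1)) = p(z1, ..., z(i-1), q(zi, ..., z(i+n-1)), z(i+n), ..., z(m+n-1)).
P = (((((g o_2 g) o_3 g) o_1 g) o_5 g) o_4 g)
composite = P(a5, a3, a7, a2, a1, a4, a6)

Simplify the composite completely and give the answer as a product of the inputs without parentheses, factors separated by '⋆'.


a5 ⋆ a3 ⋆ a7 ⋆ a2 ⋆ a1 ⋆ a4 ⋆ a6

All parenthesizations of g agree; list the a-inputs left to right.
g(a5, a3) spells out as a5 ⋆ a3
g(a2, a1) spells out as a2 ⋆ a1
g(a4, a6) spells out as a4 ⋆ a6
g(g(a2, a1), g(a4, a6)) spells out as a2 ⋆ a1 ⋆ a4 ⋆ a6
g(a7, g(g(a2, a1), g(a4, a6))) spells out as a7 ⋆ a2 ⋆ a1 ⋆ a4 ⋆ a6
g(g(a5, a3), g(a7, g(g(a2, a1), g(a4, a6)))) spells out as a5 ⋆ a3 ⋆ a7 ⋆ a2 ⋆ a1 ⋆ a4 ⋆ a6


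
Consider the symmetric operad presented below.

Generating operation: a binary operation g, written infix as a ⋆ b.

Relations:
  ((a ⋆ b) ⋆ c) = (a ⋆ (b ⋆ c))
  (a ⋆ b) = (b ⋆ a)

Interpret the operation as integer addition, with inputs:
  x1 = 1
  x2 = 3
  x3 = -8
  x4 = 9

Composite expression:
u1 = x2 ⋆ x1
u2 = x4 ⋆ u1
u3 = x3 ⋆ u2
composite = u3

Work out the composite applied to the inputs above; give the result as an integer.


(x2 ⋆ x1) = 4
(x4 ⋆ (x2 ⋆ x1)) = 13
(x3 ⋆ (x4 ⋆ (x2 ⋆ x1))) = 5

5


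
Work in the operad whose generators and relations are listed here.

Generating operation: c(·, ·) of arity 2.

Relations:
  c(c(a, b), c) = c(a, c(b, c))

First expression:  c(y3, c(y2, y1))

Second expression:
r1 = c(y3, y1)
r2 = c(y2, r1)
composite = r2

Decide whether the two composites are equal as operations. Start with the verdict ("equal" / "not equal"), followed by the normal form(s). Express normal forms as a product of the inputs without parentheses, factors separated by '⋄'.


not equal; first: y3 ⋄ y2 ⋄ y1; second: y2 ⋄ y3 ⋄ y1

Normal form of the first expression: y3 ⋄ y2 ⋄ y1
Normal form of the second expression: y2 ⋄ y3 ⋄ y1
The normal forms differ: not equal.


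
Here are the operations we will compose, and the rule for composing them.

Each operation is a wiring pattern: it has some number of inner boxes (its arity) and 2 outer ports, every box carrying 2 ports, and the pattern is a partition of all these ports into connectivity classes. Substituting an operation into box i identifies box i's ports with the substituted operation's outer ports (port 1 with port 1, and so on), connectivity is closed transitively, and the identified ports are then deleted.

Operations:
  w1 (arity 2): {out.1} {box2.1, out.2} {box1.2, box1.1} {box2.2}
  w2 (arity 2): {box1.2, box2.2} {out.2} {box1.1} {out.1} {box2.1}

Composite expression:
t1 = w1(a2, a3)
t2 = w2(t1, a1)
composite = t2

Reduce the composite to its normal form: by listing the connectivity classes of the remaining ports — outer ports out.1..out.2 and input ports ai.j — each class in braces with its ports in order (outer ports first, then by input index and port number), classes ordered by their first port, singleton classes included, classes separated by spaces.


{out.1} {out.2} {a1.1} {a1.2, a3.1} {a2.1, a2.2} {a3.2}


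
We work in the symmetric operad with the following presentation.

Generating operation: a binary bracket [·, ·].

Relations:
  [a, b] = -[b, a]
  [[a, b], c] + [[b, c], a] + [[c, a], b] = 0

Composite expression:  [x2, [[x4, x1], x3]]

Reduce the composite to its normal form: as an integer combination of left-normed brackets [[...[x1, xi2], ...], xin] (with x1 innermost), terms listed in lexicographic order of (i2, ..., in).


[[[x1, x4], x3], x2]

In the tensor algebra, words opening x1 carry the x1-anchored form.
Composite bracket: [x2, [[x4, x1], x3]]
Each bracket splits as ab - ba, giving 8 signed words (2^3 = 8).
Only words starting with x1 matter:
  the word x1x4x3x2 carries sign +1 and contributes +[[[x1, x4], x3], x2]


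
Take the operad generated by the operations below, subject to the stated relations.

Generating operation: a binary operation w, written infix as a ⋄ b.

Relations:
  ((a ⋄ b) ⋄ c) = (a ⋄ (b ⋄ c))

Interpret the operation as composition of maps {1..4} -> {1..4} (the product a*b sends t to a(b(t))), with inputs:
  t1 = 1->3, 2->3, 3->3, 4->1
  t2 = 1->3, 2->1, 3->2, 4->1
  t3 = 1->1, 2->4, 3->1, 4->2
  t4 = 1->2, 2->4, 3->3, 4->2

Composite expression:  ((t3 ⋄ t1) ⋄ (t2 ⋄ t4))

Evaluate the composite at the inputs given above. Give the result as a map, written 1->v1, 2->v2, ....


1->1, 2->1, 3->1, 4->1

(t3 ⋄ t1) = 1->1, 2->1, 3->1, 4->1
(t2 ⋄ t4) = 1->1, 2->1, 3->2, 4->1
((t3 ⋄ t1) ⋄ (t2 ⋄ t4)) = 1->1, 2->1, 3->1, 4->1


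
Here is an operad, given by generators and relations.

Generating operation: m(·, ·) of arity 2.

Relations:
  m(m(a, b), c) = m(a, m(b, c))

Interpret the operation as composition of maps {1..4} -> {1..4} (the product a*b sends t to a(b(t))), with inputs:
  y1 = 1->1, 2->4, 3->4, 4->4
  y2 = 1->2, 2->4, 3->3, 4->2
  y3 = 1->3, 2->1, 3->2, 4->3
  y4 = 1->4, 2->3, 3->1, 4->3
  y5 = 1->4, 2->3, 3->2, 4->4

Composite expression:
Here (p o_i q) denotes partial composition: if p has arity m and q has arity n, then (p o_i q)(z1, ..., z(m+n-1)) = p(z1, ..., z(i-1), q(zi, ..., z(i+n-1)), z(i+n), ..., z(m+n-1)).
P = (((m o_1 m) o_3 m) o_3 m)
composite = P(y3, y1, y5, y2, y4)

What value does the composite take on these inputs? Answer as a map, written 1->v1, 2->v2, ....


1->3, 2->3, 3->3, 4->3


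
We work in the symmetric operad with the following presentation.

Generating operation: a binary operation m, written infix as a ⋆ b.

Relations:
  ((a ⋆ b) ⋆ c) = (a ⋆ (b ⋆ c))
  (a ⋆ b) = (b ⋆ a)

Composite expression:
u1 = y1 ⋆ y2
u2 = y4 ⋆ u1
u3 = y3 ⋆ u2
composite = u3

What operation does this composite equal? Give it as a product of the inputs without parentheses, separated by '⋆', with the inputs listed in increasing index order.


Any arrangement under m is one operation, so sort the y-inputs.
(y1 ⋆ y2) flattens to y1 ⋆ y2
(y4 ⋆ (y1 ⋆ y2)) flattens to y4 ⋆ y1 ⋆ y2
(y3 ⋆ (y4 ⋆ (y1 ⋆ y2))) flattens to y3 ⋆ y4 ⋆ y1 ⋆ y2
reordering the factors by index: y1 ⋆ y2 ⋆ y3 ⋆ y4

y1 ⋆ y2 ⋆ y3 ⋆ y4


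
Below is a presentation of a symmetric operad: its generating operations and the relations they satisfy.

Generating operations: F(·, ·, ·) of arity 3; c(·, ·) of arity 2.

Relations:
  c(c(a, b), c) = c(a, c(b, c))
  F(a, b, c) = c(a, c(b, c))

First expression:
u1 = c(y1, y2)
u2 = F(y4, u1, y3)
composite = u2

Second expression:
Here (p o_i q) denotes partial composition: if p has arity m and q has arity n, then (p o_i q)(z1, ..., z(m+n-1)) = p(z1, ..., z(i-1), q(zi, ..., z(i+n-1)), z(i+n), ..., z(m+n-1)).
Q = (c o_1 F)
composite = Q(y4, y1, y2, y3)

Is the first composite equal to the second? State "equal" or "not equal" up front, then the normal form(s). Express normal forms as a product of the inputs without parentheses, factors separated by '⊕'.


The first expression reduces to y4 ⊕ y1 ⊕ y2 ⊕ y3
The second expression reduces to y4 ⊕ y1 ⊕ y2 ⊕ y3
The forms coincide; equal.

equal: each reduces to y4 ⊕ y1 ⊕ y2 ⊕ y3


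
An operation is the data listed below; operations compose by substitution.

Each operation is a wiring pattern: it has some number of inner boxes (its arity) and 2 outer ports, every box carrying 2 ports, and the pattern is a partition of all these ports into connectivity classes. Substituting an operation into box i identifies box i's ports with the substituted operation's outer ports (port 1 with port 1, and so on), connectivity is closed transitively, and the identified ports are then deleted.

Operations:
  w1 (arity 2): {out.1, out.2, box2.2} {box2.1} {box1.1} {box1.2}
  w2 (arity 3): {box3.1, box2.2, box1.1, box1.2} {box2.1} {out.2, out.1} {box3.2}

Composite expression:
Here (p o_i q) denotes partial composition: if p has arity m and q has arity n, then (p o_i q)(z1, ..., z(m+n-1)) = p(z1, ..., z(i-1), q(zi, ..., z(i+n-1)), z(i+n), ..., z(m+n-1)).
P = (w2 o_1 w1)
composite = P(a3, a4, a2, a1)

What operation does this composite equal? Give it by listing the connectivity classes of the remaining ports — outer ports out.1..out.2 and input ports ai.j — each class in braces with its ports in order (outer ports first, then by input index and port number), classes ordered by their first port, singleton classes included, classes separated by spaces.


{out.1, out.2} {a1.1, a2.2, a4.2} {a1.2} {a2.1} {a3.1} {a3.2} {a4.1}

After gluing at w2, chains via deleted ports link the a-ports.
the subtree at w1 composes to {out.1, out.2, a4.2} {a3.1} {a3.2} {a4.1} on (a3, a4); out.j = own outer ports
the subtree at w2 composes to {out.1, out.2} {a1.1, a2.2, a4.2} {a1.2} {a2.1} {a3.1} {a3.2} {a4.1} on (a3, a4, a2, a1); out.j = own outer ports
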